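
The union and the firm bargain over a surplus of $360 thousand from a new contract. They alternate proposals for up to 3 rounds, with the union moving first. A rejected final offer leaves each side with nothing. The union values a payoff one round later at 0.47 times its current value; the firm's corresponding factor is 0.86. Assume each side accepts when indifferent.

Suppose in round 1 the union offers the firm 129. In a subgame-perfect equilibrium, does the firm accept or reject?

Round 3 (the union proposes): rejection yields 0 for the firm; the union offers 0 and keeps 360.
Round 2 (the firm proposes): the union can get 360 next round, worth 0.47 × 360 = 169.2 now, so the firm offers 169.2, keeping 190.8.
So by rejecting in round 1, the firm gets 190.8 next round, worth 0.86 × 190.8 = 164.088 now.
Offer 129 < 164.088, so the firm rejects.

Reject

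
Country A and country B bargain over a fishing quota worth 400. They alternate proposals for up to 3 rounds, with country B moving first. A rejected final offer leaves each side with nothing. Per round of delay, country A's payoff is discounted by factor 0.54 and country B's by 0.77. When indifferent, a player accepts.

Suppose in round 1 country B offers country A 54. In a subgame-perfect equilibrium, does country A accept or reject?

Round 3 (country B proposes): rejection yields 0 for country A; country B offers 0 and keeps 400.
Round 2 (country A proposes): country B can get 400 next round, worth 0.77 × 400 = 308 now, so country A offers 308, keeping 92.
So by rejecting in round 1, country A gets 92 next round, worth 0.54 × 92 = 49.68 now.
Offer 54 ≥ 49.68, so country A accepts.

Accept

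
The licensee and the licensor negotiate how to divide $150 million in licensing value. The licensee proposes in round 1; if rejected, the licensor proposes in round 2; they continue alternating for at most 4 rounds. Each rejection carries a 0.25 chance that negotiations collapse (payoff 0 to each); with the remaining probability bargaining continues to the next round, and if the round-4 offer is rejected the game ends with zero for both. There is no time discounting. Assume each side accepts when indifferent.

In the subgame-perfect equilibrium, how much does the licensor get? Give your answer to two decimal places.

91.41

By backward induction:
Round 4 (the licensor proposes): rejection yields 0 for the licensee; the licensor offers 0 and keeps 150.
Round 3 (the licensee proposes): rejecting gives the licensor an expected 0.75 × 150 = 112.5. The licensee offers 112.5 and keeps 150 − 112.5 = 37.5.
Round 2 (the licensor proposes): rejecting gives the licensee an expected 0.75 × 37.5 = 28.125. The licensor offers 28.125 and keeps 150 − 28.125 = 121.875.
Round 1 (the licensee proposes): rejecting gives the licensor an expected 0.75 × 121.875 = 91.40625, so the licensee offers 91.40625, keeping 58.59375.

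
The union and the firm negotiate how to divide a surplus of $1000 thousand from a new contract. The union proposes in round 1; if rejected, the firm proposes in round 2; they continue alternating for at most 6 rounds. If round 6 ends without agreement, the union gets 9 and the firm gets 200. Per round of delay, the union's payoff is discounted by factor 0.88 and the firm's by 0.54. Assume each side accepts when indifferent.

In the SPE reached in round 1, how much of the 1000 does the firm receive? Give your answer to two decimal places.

Round 6 (the firm proposes): the union gets 9 if talks fail, so the firm offers 9 and keeps 991.
Round 5 (the union proposes): the firm can get 991 next round, worth 0.54 × 991 = 535.14 now, so the union offers 535.14, keeping 464.86.
Round 4 (the firm proposes): the union can get 464.86 next round, worth 0.88 × 464.86 = 409.0768 now. The firm offers 409.0768 and keeps 1000 − 409.0768 = 590.9232.
Round 3 (the union proposes): the firm can get 590.9232 next round, worth 0.54 × 590.9232 = 319.098528 now; the union offers that and keeps 680.901472.
Round 2 (the firm proposes): the union can get 680.901472 next round, worth 0.88 × 680.901472 = 599.19329536 now; the firm offers that and keeps 400.80670464.
Round 1 (the union proposes): the firm can get 400.80670464 next round, worth 0.54 × 400.80670464 = 216.4356205056 now. The union offers 216.4356205056 and keeps 1000 − 216.4356205056 = 783.5643794944.

216.44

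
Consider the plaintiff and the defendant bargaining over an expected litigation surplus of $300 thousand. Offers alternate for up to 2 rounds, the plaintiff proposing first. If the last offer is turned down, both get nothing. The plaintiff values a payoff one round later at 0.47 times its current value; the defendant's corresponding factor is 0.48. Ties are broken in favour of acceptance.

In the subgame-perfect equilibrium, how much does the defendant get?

Round 2 (the defendant proposes): the plaintiff will accept anything ≥ 0, so the defendant offers 0 and keeps 300.
Round 1 (the plaintiff proposes): the defendant can get 300 next round, worth 0.48 × 300 = 144 now. The plaintiff offers 144 and keeps 300 − 144 = 156.

144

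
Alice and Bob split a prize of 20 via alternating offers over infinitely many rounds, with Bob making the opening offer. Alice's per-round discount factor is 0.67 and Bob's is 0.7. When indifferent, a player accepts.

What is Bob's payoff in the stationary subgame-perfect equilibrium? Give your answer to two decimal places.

12.43

Let x be Bob's share when Bob proposes and y be Alice's share when Alice proposes.
Alice accepts iff offered ≥ 0.67·y, so x = 20 − 0.67y. Symmetrically y = 20 − 0.7x.
Substituting: x = 20 − 0.67(20 − 0.7x), giving x(1 − 0.7·0.67) = 20(1 − 0.67).
So x = 20 × 0.33 / 0.531 ≈ 12.4294, and Alice receives 20 − x ≈ 7.5706.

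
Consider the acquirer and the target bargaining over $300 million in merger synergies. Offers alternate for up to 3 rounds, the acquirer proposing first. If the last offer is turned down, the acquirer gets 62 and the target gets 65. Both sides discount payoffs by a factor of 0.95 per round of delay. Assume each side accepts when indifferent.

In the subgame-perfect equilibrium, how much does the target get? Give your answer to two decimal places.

72.91

Work backward from the last round.
Round 3 (the acquirer proposes): the target gets 65 if talks fail, so the acquirer offers 65 and keeps 235.
Round 2 (the target proposes): the acquirer can get 235 next round, worth 0.95 × 235 = 223.25 now. The target offers 223.25 and keeps 300 − 223.25 = 76.75.
Round 1 (the acquirer proposes): the target can get 76.75 next round, worth 0.95 × 76.75 = 72.9125 now, so the acquirer offers 72.9125, keeping 227.0875.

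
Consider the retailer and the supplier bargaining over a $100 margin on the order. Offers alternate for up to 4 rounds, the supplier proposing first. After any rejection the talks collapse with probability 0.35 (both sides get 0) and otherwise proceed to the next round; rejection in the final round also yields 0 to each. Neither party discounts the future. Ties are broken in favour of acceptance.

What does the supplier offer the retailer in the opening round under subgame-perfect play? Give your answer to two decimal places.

Round 4 (the retailer proposes): the supplier will accept anything ≥ 0, so the retailer offers 0 and keeps 100.
Round 3 (the supplier proposes): rejecting gives the retailer an expected 0.65 × 100 = 65, so the supplier offers 65, keeping 35.
Round 2 (the retailer proposes): rejecting gives the supplier an expected 0.65 × 35 = 22.75. The retailer offers 22.75 and keeps 100 − 22.75 = 77.25.
Round 1 (the supplier proposes): rejecting gives the retailer an expected 0.65 × 77.25 = 50.2125. The supplier offers 50.2125 and keeps 100 − 50.2125 = 49.7875.

50.21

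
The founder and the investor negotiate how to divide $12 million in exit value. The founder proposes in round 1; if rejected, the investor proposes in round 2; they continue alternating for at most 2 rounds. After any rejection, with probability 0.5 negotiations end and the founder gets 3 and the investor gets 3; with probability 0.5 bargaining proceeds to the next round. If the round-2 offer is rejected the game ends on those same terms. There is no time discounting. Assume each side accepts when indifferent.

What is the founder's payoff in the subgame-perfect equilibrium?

Round 2 (the investor proposes): the founder gets 3 if talks fail, so the investor offers 3 and keeps 9.
Round 1 (the founder proposes): rejecting gives the investor an expected 0.5 × 9 + 0.5 × 3 = 6; the founder offers that and keeps 6.

6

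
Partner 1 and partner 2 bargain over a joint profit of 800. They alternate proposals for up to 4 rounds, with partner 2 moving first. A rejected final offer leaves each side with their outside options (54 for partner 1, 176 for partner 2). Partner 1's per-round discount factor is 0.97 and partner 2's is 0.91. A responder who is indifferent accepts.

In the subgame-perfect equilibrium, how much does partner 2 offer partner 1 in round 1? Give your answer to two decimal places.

Round 4 (partner 1 proposes): partner 2 gets 176 if talks fail, so partner 1 offers 176 and keeps 624.
Round 3 (partner 2 proposes): partner 1 can get 624 next round, worth 0.97 × 624 = 605.28 now, so partner 2 offers 605.28, keeping 194.72.
Round 2 (partner 1 proposes): partner 2 can get 194.72 next round, worth 0.91 × 194.72 = 177.1952 now. Partner 1 offers 177.1952 and keeps 800 − 177.1952 = 622.8048.
Round 1 (partner 2 proposes): partner 1 can get 622.8048 next round, worth 0.97 × 622.8048 = 604.120656 now. Partner 2 offers 604.120656 and keeps 800 − 604.120656 = 195.879344.

604.12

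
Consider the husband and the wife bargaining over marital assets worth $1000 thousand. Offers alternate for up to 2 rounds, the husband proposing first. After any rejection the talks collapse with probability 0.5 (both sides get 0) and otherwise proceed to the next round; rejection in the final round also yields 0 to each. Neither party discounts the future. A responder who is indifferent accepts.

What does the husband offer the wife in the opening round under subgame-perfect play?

Round 2 (the wife proposes): rejection yields 0 for the husband; the wife offers 0 and keeps 1000.
Round 1 (the husband proposes): rejecting gives the wife an expected 0.5 × 1000 = 500, so the husband offers 500, keeping 500.

500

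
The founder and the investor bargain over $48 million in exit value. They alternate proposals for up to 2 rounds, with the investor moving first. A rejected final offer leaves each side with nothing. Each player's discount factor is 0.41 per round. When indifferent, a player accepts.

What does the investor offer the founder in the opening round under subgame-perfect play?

19.68

Round 2 (the founder proposes): the investor will accept anything ≥ 0, so the founder offers 0 and keeps 48.
Round 1 (the investor proposes): the founder can get 48 next round, worth 0.41 × 48 = 19.68 now, so the investor offers 19.68, keeping 28.32.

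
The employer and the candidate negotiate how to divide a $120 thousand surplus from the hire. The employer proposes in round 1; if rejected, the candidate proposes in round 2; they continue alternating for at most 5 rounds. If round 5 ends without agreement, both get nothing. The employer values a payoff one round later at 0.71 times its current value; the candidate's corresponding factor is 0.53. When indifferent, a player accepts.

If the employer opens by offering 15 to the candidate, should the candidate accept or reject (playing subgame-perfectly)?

Round 5 (the employer proposes): the candidate will accept anything ≥ 0, so the employer offers 0 and keeps 120.
Round 4 (the candidate proposes): the employer can get 120 next round, worth 0.71 × 120 = 85.2 now; the candidate offers that and keeps 34.8.
Round 3 (the employer proposes): the candidate can get 34.8 next round, worth 0.53 × 34.8 = 18.444 now. The employer offers 18.444 and keeps 120 − 18.444 = 101.556.
Round 2 (the candidate proposes): the employer can get 101.556 next round, worth 0.71 × 101.556 = 72.10476 now; the candidate offers that and keeps 47.89524.
So by rejecting in round 1, the candidate gets 47.89524 next round, worth 0.53 × 47.89524 = 25.3844772 now.
Offer 15 < 25.3844772, so the candidate rejects.

Reject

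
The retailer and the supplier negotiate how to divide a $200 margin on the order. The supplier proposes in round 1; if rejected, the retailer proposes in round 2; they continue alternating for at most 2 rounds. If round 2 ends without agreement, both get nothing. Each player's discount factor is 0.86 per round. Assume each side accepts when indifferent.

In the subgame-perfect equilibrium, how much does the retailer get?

172

Round 2 (the retailer proposes): rejection yields 0 for the supplier; the retailer offers 0 and keeps 200.
Round 1 (the supplier proposes): the retailer can get 200 next round, worth 0.86 × 200 = 172 now. The supplier offers 172 and keeps 200 − 172 = 28.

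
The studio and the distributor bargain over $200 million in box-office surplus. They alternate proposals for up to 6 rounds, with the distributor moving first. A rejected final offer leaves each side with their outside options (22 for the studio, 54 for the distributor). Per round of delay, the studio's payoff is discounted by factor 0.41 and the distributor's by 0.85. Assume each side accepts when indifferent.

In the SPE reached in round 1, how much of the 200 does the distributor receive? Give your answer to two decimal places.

Solve by backward induction from round 6.
Round 6 (the studio proposes): the distributor gets 54 if talks fail, so the studio offers 54 and keeps 146.
Round 5 (the distributor proposes): the studio can get 146 next round, worth 0.41 × 146 = 59.86 now; the distributor offers that and keeps 140.14.
Round 4 (the studio proposes): the distributor can get 140.14 next round, worth 0.85 × 140.14 = 119.119 now, so the studio offers 119.119, keeping 80.881.
Round 3 (the distributor proposes): the studio can get 80.881 next round, worth 0.41 × 80.881 = 33.16121 now; the distributor offers that and keeps 166.83879.
Round 2 (the studio proposes): the distributor can get 166.83879 next round, worth 0.85 × 166.83879 = 141.8129715 now. The studio offers 141.8129715 and keeps 200 − 141.8129715 = 58.1870285.
Round 1 (the distributor proposes): the studio can get 58.1870285 next round, worth 0.41 × 58.1870285 = 23.856681685 now, so the distributor offers 23.856681685, keeping 176.143318315.

176.14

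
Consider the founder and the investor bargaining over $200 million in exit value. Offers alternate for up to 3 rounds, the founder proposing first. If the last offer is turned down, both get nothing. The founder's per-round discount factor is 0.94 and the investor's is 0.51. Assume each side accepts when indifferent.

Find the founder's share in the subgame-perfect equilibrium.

Round 3 (the founder proposes): the investor will accept anything ≥ 0, so the founder offers 0 and keeps 200.
Round 2 (the investor proposes): the founder can get 200 next round, worth 0.94 × 200 = 188 now; the investor offers that and keeps 12.
Round 1 (the founder proposes): the investor can get 12 next round, worth 0.51 × 12 = 6.12 now; the founder offers that and keeps 193.88.

193.88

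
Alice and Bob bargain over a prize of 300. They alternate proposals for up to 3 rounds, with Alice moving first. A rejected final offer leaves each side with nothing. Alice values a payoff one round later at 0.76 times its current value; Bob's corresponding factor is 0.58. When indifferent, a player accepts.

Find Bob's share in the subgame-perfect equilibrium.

Work backward from the last round.
Round 3 (Alice proposes): Bob will accept anything ≥ 0, so Alice offers 0 and keeps 300.
Round 2 (Bob proposes): Alice can get 300 next round, worth 0.76 × 300 = 228 now. Bob offers 228 and keeps 300 − 228 = 72.
Round 1 (Alice proposes): Bob can get 72 next round, worth 0.58 × 72 = 41.76 now. Alice offers 41.76 and keeps 300 − 41.76 = 258.24.

41.76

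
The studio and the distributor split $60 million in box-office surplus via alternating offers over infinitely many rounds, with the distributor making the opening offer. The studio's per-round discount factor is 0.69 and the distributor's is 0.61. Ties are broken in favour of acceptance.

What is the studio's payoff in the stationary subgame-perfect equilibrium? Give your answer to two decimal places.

27.88

Let x be the distributor's share when the distributor proposes and y be the studio's share when the studio proposes.
The studio accepts iff offered ≥ 0.69·y, so x = 60 − 0.69y. Symmetrically y = 60 − 0.61x.
Substituting: x = 60 − 0.69(60 − 0.61x), giving x(1 − 0.61·0.69) = 60(1 − 0.69).
So x = 60 × 0.31 / 0.5791 ≈ 32.1188, and the studio receives 60 − x ≈ 27.8812.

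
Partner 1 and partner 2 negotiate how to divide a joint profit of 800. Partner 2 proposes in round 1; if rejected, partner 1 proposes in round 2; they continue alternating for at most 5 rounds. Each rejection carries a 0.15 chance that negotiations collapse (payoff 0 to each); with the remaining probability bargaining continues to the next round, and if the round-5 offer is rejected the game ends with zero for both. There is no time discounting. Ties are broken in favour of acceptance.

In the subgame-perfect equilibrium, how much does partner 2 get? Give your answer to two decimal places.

624.31

By backward induction:
Round 5 (partner 2 proposes): partner 1 will accept anything ≥ 0, so partner 2 offers 0 and keeps 800.
Round 4 (partner 1 proposes): rejecting gives partner 2 an expected 0.85 × 800 = 680. Partner 1 offers 680 and keeps 800 − 680 = 120.
Round 3 (partner 2 proposes): rejecting gives partner 1 an expected 0.85 × 120 = 102, so partner 2 offers 102, keeping 698.
Round 2 (partner 1 proposes): rejecting gives partner 2 an expected 0.85 × 698 = 593.3, so partner 1 offers 593.3, keeping 206.7.
Round 1 (partner 2 proposes): rejecting gives partner 1 an expected 0.85 × 206.7 = 175.695, so partner 2 offers 175.695, keeping 624.305.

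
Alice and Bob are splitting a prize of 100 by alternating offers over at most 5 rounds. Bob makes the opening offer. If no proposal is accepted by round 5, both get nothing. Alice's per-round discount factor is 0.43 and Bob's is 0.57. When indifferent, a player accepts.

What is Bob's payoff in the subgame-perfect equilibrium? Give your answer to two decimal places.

Round 5 (Bob proposes): rejection yields 0 for Alice; Bob offers 0 and keeps 100.
Round 4 (Alice proposes): Bob can get 100 next round, worth 0.57 × 100 = 57 now. Alice offers 57 and keeps 100 − 57 = 43.
Round 3 (Bob proposes): Alice can get 43 next round, worth 0.43 × 43 = 18.49 now; Bob offers that and keeps 81.51.
Round 2 (Alice proposes): Bob can get 81.51 next round, worth 0.57 × 81.51 = 46.4607 now, so Alice offers 46.4607, keeping 53.5393.
Round 1 (Bob proposes): Alice can get 53.5393 next round, worth 0.43 × 53.5393 = 23.021899 now. Bob offers 23.021899 and keeps 100 − 23.021899 = 76.978101.

76.98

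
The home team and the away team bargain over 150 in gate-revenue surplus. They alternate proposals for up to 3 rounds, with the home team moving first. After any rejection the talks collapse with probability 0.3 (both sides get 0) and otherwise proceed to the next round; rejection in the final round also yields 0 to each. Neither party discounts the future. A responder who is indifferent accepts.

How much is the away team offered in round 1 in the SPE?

31.5

Round 3 (the home team proposes): rejection yields 0 for the away team; the home team offers 0 and keeps 150.
Round 2 (the away team proposes): rejecting gives the home team an expected 0.7 × 150 = 105; the away team offers that and keeps 45.
Round 1 (the home team proposes): rejecting gives the away team an expected 0.7 × 45 = 31.5, so the home team offers 31.5, keeping 118.5.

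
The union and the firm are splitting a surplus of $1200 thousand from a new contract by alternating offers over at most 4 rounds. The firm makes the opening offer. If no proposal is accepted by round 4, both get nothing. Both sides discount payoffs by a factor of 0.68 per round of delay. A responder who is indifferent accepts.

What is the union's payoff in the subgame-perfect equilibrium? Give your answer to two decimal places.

Round 4 (the union proposes): the firm will accept anything ≥ 0, so the union offers 0 and keeps 1200.
Round 3 (the firm proposes): the union can get 1200 next round, worth 0.68 × 1200 = 816 now. The firm offers 816 and keeps 1200 − 816 = 384.
Round 2 (the union proposes): the firm can get 384 next round, worth 0.68 × 384 = 261.12 now. The union offers 261.12 and keeps 1200 − 261.12 = 938.88.
Round 1 (the firm proposes): the union can get 938.88 next round, worth 0.68 × 938.88 = 638.4384 now; the firm offers that and keeps 561.5616.

638.44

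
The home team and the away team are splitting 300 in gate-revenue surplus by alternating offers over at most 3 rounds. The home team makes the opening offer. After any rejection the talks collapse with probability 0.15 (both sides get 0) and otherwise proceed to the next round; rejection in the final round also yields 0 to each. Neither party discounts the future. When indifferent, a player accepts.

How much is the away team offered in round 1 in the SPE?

38.25

Round 3 (the home team proposes): rejection yields 0 for the away team; the home team offers 0 and keeps 300.
Round 2 (the away team proposes): rejecting gives the home team an expected 0.85 × 300 = 255; the away team offers that and keeps 45.
Round 1 (the home team proposes): rejecting gives the away team an expected 0.85 × 45 = 38.25; the home team offers that and keeps 261.75.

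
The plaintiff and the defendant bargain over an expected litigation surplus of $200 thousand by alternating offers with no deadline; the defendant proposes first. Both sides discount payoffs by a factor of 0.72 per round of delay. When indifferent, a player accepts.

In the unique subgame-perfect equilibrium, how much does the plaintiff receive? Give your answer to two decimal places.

When the defendant proposes, the plaintiff accepts any offer worth at least 0.72 times what the plaintiff would get by proposing next round; and vice versa.
This gives x = 200 − 0.72y and y = 200 − 0.72x, where x and y are each side's share when it proposes.
Hence (1 − 0.72·0.72)x = 200(1 − 0.72), i.e. 0.4816·x = 56.
x ≈ 116.2791; the plaintiff's share is 200 − x ≈ 83.7209.

83.72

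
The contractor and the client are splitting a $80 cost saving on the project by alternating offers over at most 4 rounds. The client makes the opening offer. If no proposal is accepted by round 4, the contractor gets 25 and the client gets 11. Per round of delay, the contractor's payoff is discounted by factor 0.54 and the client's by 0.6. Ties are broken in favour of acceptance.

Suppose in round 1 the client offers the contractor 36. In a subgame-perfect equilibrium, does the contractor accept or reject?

Work out the contractor's continuation value if the offer is rejected.
Round 4 (the contractor proposes): the client gets 11 if talks fail, so the contractor offers 11 and keeps 69.
Round 3 (the client proposes): the contractor can get 69 next round, worth 0.54 × 69 = 37.26 now, so the client offers 37.26, keeping 42.74.
Round 2 (the contractor proposes): the client can get 42.74 next round, worth 0.6 × 42.74 = 25.644 now, so the contractor offers 25.644, keeping 54.356.
So by rejecting in round 1, the contractor gets 54.356 next round, worth 0.54 × 54.356 = 29.35224 now.
Offer 36 ≥ 29.35224, so the contractor accepts.

Accept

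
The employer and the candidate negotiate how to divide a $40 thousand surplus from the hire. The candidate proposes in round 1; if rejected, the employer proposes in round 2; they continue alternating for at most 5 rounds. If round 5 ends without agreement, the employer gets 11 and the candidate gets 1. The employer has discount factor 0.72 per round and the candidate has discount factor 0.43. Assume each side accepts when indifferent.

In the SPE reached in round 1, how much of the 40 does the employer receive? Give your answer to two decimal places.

Work backward from the last round.
Round 5 (the candidate proposes): the employer gets 11 if talks fail, so the candidate offers 11 and keeps 29.
Round 4 (the employer proposes): the candidate can get 29 next round, worth 0.43 × 29 = 12.47 now, so the employer offers 12.47, keeping 27.53.
Round 3 (the candidate proposes): the employer can get 27.53 next round, worth 0.72 × 27.53 = 19.8216 now. The candidate offers 19.8216 and keeps 40 − 19.8216 = 20.1784.
Round 2 (the employer proposes): the candidate can get 20.1784 next round, worth 0.43 × 20.1784 = 8.676712 now, so the employer offers 8.676712, keeping 31.323288.
Round 1 (the candidate proposes): the employer can get 31.323288 next round, worth 0.72 × 31.323288 = 22.55276736 now. The candidate offers 22.55276736 and keeps 40 − 22.55276736 = 17.44723264.

22.55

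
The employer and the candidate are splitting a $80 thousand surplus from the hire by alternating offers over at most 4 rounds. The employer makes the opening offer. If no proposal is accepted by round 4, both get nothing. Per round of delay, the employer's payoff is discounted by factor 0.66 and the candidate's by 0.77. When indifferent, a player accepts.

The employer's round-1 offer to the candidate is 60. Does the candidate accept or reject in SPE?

Accept

Work out the candidate's continuation value if the offer is rejected.
Round 4 (the candidate proposes): the employer will accept anything ≥ 0, so the candidate offers 0 and keeps 80.
Round 3 (the employer proposes): the candidate can get 80 next round, worth 0.77 × 80 = 61.6 now; the employer offers that and keeps 18.4.
Round 2 (the candidate proposes): the employer can get 18.4 next round, worth 0.66 × 18.4 = 12.144 now; the candidate offers that and keeps 67.856.
So by rejecting in round 1, the candidate gets 67.856 next round, worth 0.77 × 67.856 = 52.24912 now.
Offer 60 ≥ 52.24912, so the candidate accepts.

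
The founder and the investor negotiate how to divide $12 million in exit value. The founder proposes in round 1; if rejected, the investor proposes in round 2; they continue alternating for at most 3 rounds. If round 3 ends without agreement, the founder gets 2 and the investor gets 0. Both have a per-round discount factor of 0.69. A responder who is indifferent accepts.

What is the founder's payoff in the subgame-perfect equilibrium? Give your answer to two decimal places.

9.43

Round 3 (the founder proposes): the investor will accept anything ≥ 0, so the founder offers 0 and keeps 12.
Round 2 (the investor proposes): the founder can get 12 next round, worth 0.69 × 12 = 8.28 now. The investor offers 8.28 and keeps 12 − 8.28 = 3.72.
Round 1 (the founder proposes): the investor can get 3.72 next round, worth 0.69 × 3.72 = 2.5668 now. The founder offers 2.5668 and keeps 12 − 2.5668 = 9.4332.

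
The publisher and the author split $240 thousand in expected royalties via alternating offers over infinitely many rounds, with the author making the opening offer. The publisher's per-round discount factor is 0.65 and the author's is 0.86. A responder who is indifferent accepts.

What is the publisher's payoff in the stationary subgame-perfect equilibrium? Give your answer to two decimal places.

49.52

When the author proposes, the publisher accepts any offer worth at least 0.65 times what the publisher would get by proposing next round; and vice versa.
This gives x = 240 − 0.65y and y = 240 − 0.86x, where x and y are each side's share when it proposes.
Hence (1 − 0.65·0.86)x = 240(1 − 0.65), i.e. 0.441·x = 84.
x ≈ 190.4762; the publisher's share is 240 − x ≈ 49.5238.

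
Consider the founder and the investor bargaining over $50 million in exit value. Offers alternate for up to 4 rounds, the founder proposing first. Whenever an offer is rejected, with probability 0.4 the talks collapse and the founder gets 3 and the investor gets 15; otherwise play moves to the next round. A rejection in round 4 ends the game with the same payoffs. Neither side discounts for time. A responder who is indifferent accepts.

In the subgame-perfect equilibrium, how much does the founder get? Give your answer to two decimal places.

20.41

Round 4 (the investor proposes): the founder gets 3 if talks fail, so the investor offers 3 and keeps 47.
Round 3 (the founder proposes): rejecting gives the investor an expected 0.6 × 47 + 0.4 × 15 = 34.2; the founder offers that and keeps 15.8.
Round 2 (the investor proposes): rejecting gives the founder an expected 0.6 × 15.8 + 0.4 × 3 = 10.68, so the investor offers 10.68, keeping 39.32.
Round 1 (the founder proposes): rejecting gives the investor an expected 0.6 × 39.32 + 0.4 × 15 = 29.592; the founder offers that and keeps 20.408.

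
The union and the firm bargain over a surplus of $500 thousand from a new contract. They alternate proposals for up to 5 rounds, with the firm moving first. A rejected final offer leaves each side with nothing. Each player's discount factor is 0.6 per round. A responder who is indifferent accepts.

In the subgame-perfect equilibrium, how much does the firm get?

336.8

Round 5 (the firm proposes): the union will accept anything ≥ 0, so the firm offers 0 and keeps 500.
Round 4 (the union proposes): the firm can get 500 next round, worth 0.6 × 500 = 300 now. The union offers 300 and keeps 500 − 300 = 200.
Round 3 (the firm proposes): the union can get 200 next round, worth 0.6 × 200 = 120 now; the firm offers that and keeps 380.
Round 2 (the union proposes): the firm can get 380 next round, worth 0.6 × 380 = 228 now. The union offers 228 and keeps 500 − 228 = 272.
Round 1 (the firm proposes): the union can get 272 next round, worth 0.6 × 272 = 163.2 now; the firm offers that and keeps 336.8.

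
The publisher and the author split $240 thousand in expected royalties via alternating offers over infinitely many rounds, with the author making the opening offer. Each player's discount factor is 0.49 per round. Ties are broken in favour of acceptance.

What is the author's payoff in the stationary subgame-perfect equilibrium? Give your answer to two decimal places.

In a stationary SPE each proposer offers the other exactly their discounted continuation value.
If the author keeps x when proposing and the publisher keeps y when proposing, then x = 240 − 0.49y and y = 240 − 0.49x.
Solving: x = 240(1 − 0.49) / (1 − 0.49·0.49) = 122.4 / 0.7599 ≈ 161.0738.
The publisher gets 240 − 161.0738 ≈ 78.9262.

161.07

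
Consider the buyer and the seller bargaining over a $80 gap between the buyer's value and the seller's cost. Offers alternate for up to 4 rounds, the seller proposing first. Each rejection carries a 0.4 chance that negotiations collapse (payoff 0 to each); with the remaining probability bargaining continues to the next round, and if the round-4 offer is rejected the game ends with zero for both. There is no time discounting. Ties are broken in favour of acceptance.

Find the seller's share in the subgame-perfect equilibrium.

43.52

Round 4 (the buyer proposes): the seller will accept anything ≥ 0, so the buyer offers 0 and keeps 80.
Round 3 (the seller proposes): rejecting gives the buyer an expected 0.6 × 80 = 48; the seller offers that and keeps 32.
Round 2 (the buyer proposes): rejecting gives the seller an expected 0.6 × 32 = 19.2, so the buyer offers 19.2, keeping 60.8.
Round 1 (the seller proposes): rejecting gives the buyer an expected 0.6 × 60.8 = 36.48; the seller offers that and keeps 43.52.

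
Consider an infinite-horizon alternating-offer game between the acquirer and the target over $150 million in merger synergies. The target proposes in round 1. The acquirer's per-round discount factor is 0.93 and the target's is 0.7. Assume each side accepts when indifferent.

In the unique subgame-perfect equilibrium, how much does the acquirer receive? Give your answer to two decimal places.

Let x be the target's share when the target proposes and y be the acquirer's share when the acquirer proposes.
The acquirer accepts iff offered ≥ 0.93·y, so x = 150 − 0.93y. Symmetrically y = 150 − 0.7x.
Substituting: x = 150 − 0.93(150 − 0.7x), giving x(1 − 0.7·0.93) = 150(1 − 0.93).
So x = 150 × 0.07 / 0.349 ≈ 30.0860, and the acquirer receives 150 − x ≈ 119.9140.

119.91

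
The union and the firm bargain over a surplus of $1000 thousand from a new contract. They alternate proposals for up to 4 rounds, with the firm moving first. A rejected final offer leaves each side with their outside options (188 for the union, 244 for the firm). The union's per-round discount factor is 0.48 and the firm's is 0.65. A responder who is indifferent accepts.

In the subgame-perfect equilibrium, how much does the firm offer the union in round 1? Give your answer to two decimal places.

281.22

Round 4 (the union proposes): the firm gets 244 if talks fail, so the union offers 244 and keeps 756.
Round 3 (the firm proposes): the union can get 756 next round, worth 0.48 × 756 = 362.88 now, so the firm offers 362.88, keeping 637.12.
Round 2 (the union proposes): the firm can get 637.12 next round, worth 0.65 × 637.12 = 414.128 now. The union offers 414.128 and keeps 1000 − 414.128 = 585.872.
Round 1 (the firm proposes): the union can get 585.872 next round, worth 0.48 × 585.872 = 281.21856 now; the firm offers that and keeps 718.78144.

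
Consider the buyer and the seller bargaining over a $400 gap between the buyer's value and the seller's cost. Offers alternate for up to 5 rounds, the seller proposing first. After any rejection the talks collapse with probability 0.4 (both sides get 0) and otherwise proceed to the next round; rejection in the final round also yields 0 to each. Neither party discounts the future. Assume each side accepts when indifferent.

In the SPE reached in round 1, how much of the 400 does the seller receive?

269.44

Round 5 (the seller proposes): the buyer will accept anything ≥ 0, so the seller offers 0 and keeps 400.
Round 4 (the buyer proposes): rejecting gives the seller an expected 0.6 × 400 = 240, so the buyer offers 240, keeping 160.
Round 3 (the seller proposes): rejecting gives the buyer an expected 0.6 × 160 = 96, so the seller offers 96, keeping 304.
Round 2 (the buyer proposes): rejecting gives the seller an expected 0.6 × 304 = 182.4. The buyer offers 182.4 and keeps 400 − 182.4 = 217.6.
Round 1 (the seller proposes): rejecting gives the buyer an expected 0.6 × 217.6 = 130.56. The seller offers 130.56 and keeps 400 − 130.56 = 269.44.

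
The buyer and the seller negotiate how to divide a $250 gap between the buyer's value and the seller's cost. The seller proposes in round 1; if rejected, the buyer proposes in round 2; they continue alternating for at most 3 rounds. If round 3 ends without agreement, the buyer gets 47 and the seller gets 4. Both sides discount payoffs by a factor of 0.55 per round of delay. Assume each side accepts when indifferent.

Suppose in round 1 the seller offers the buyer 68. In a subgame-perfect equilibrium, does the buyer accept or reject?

Reject

Round 3 (the seller proposes): the buyer gets 47 if talks fail, so the seller offers 47 and keeps 203.
Round 2 (the buyer proposes): the seller can get 203 next round, worth 0.55 × 203 = 111.65 now, so the buyer offers 111.65, keeping 138.35.
So by rejecting in round 1, the buyer gets 138.35 next round, worth 0.55 × 138.35 = 76.0925 now.
Offer 68 < 76.0925, so the buyer rejects.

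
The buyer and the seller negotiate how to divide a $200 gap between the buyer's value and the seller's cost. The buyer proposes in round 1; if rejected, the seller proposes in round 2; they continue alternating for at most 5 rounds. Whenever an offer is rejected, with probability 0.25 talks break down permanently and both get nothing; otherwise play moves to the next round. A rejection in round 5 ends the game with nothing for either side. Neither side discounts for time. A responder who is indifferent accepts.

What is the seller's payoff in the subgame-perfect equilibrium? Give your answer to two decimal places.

58.59

By backward induction:
Round 5 (the buyer proposes): rejection yields 0 for the seller; the buyer offers 0 and keeps 200.
Round 4 (the seller proposes): rejecting gives the buyer an expected 0.75 × 200 = 150; the seller offers that and keeps 50.
Round 3 (the buyer proposes): rejecting gives the seller an expected 0.75 × 50 = 37.5. The buyer offers 37.5 and keeps 200 − 37.5 = 162.5.
Round 2 (the seller proposes): rejecting gives the buyer an expected 0.75 × 162.5 = 121.875; the seller offers that and keeps 78.125.
Round 1 (the buyer proposes): rejecting gives the seller an expected 0.75 × 78.125 = 58.59375, so the buyer offers 58.59375, keeping 141.40625.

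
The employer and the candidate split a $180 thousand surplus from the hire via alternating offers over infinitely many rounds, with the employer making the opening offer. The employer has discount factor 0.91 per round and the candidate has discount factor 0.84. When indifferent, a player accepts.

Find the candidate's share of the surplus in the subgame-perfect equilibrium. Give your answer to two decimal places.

Let x be the employer's share when the employer proposes and y be the candidate's share when the candidate proposes.
The candidate accepts iff offered ≥ 0.84·y, so x = 180 − 0.84y. Symmetrically y = 180 − 0.91x.
Substituting: x = 180 − 0.84(180 − 0.91x), giving x(1 − 0.91·0.84) = 180(1 − 0.84).
So x = 180 × 0.16 / 0.2356 ≈ 122.2411, and the candidate receives 180 − x ≈ 57.7589.

57.76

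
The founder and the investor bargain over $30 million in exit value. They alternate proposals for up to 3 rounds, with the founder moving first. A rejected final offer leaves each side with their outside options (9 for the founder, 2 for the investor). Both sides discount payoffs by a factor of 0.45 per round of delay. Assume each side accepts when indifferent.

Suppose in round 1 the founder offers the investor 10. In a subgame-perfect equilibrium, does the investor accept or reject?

Work out the investor's continuation value if the offer is rejected.
Round 3 (the founder proposes): the investor gets 2 if talks fail, so the founder offers 2 and keeps 28.
Round 2 (the investor proposes): the founder can get 28 next round, worth 0.45 × 28 = 12.6 now; the investor offers that and keeps 17.4.
So by rejecting in round 1, the investor gets 17.4 next round, worth 0.45 × 17.4 = 7.83 now.
Offer 10 ≥ 7.83, so the investor accepts.

Accept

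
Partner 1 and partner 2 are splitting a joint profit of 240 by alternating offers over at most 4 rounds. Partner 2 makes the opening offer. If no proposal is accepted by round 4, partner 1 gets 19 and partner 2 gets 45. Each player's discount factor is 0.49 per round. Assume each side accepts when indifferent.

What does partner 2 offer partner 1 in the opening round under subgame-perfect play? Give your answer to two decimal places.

82.92

Round 4 (partner 1 proposes): partner 2 gets 45 if talks fail, so partner 1 offers 45 and keeps 195.
Round 3 (partner 2 proposes): partner 1 can get 195 next round, worth 0.49 × 195 = 95.55 now; partner 2 offers that and keeps 144.45.
Round 2 (partner 1 proposes): partner 2 can get 144.45 next round, worth 0.49 × 144.45 = 70.7805 now. Partner 1 offers 70.7805 and keeps 240 − 70.7805 = 169.2195.
Round 1 (partner 2 proposes): partner 1 can get 169.2195 next round, worth 0.49 × 169.2195 = 82.917555 now, so partner 2 offers 82.917555, keeping 157.082445.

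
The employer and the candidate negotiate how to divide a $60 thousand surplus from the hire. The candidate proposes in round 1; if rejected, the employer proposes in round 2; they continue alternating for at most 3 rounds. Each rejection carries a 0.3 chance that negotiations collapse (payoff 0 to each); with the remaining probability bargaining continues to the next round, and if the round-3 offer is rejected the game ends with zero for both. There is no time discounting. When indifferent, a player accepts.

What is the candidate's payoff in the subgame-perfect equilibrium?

47.4

Round 3 (the candidate proposes): rejection yields 0 for the employer; the candidate offers 0 and keeps 60.
Round 2 (the employer proposes): rejecting gives the candidate an expected 0.7 × 60 = 42. The employer offers 42 and keeps 60 − 42 = 18.
Round 1 (the candidate proposes): rejecting gives the employer an expected 0.7 × 18 = 12.6. The candidate offers 12.6 and keeps 60 − 12.6 = 47.4.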